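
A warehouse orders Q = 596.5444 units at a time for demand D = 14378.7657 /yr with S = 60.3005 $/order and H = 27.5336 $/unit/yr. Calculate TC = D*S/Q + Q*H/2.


Ordering cost = D*S/Q = 1453.4488
Holding cost = Q*H/2 = 8212.5074
TC = 1453.4488 + 8212.5074 = 9665.9563

9665.9563 $/yr


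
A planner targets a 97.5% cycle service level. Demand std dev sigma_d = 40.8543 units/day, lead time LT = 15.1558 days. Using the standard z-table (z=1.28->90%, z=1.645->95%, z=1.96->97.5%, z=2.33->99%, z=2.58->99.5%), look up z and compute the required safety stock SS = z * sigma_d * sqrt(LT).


From the table, SL = 97.5% corresponds to z = 1.96
sqrt(LT) = sqrt(15.1558) = 3.8930
SS = 1.96 * 40.8543 * 3.8930 = 311.7334

311.7334 units


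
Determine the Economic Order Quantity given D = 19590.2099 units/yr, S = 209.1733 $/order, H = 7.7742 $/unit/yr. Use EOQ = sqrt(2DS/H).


2*D*S = 2 * 19590.2099 * 209.1733 = 8195497.7050
2*D*S/H = 1054191.7760
EOQ = sqrt(1054191.7760) = 1026.7384

1026.7384 units


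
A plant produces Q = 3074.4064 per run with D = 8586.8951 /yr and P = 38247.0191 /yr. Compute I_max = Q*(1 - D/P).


D/P = 0.2245
1 - D/P = 0.7755
I_max = 3074.4064 * 0.7755 = 2384.1669

2384.1669 units


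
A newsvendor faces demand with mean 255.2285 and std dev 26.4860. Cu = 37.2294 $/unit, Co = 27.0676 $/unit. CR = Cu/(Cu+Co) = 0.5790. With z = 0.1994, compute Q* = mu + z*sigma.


CR = Cu/(Cu+Co) = 37.2294/(37.2294+27.0676) = 0.5790
z = 0.1994
Q* = 255.2285 + 0.1994 * 26.4860 = 260.5098

260.5098 units


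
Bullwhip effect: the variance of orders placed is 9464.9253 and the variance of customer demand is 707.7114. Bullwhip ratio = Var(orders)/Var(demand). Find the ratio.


BW = 9464.9253 / 707.7114 = 13.3740

13.3740


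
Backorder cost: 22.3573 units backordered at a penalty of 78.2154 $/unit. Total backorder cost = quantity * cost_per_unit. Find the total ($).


Total = 22.3573 * 78.2154 = 1748.6852

1748.6852 $


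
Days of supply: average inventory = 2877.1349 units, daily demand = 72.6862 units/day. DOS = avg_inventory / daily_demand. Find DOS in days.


DOS = 2877.1349 / 72.6862 = 39.5830

39.5830 days


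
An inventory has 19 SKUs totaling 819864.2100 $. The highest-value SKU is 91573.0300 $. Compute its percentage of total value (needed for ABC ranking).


Top item = 91573.0300
Total = 819864.2100
Percentage = 91573.0300 / 819864.2100 * 100 = 11.1693

11.1693%


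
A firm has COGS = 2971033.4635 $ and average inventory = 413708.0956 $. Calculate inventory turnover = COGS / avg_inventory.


Turnover = 2971033.4635 / 413708.0956 = 7.1815

7.1815


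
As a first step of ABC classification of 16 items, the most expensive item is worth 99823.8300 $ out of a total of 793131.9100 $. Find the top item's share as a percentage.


Top item = 99823.8300
Total = 793131.9100
Percentage = 99823.8300 / 793131.9100 * 100 = 12.5860

12.5860%


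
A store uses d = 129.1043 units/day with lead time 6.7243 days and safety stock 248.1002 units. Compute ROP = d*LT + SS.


d*LT = 129.1043 * 6.7243 = 868.1360
ROP = 868.1360 + 248.1002 = 1116.2362

1116.2362 units


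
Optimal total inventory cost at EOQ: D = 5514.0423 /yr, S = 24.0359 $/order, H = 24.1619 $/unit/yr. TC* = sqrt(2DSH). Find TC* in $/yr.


2*D*S*H = 6404593.3504
TC* = sqrt(6404593.3504) = 2530.7298

2530.7298 $/yr


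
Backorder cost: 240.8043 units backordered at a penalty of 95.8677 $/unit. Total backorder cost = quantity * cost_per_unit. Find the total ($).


Total = 240.8043 * 95.8677 = 23085.3544

23085.3544 $


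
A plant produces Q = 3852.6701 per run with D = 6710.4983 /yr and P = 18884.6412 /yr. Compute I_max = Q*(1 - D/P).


D/P = 0.3553
1 - D/P = 0.6447
I_max = 3852.6701 * 0.6447 = 2483.6562

2483.6562 units


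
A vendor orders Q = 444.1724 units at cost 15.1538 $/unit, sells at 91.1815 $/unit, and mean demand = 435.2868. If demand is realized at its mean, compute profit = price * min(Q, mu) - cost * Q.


Sales at mu = min(444.1724, 435.2868) = 435.2868
Revenue = 91.1815 * 435.2868 = 39690.1034
Total cost = 15.1538 * 444.1724 = 6730.8997
Profit = 39690.1034 - 6730.8997 = 32959.2036

32959.2036 $


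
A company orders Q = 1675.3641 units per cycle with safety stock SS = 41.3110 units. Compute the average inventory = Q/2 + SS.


Q/2 = 837.6821
Avg = 837.6821 + 41.3110 = 878.9931

878.9931 units


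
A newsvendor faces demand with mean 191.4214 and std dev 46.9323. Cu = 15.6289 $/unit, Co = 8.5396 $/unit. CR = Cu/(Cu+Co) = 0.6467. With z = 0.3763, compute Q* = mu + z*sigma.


CR = Cu/(Cu+Co) = 15.6289/(15.6289+8.5396) = 0.6467
z = 0.3763
Q* = 191.4214 + 0.3763 * 46.9323 = 209.0820

209.0820 units


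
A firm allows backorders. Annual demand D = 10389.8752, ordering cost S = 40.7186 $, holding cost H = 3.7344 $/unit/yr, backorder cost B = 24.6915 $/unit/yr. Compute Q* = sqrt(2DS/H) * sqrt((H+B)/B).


sqrt(2DS/H) = 475.9991
sqrt((H+B)/B) = 1.0730
Q* = 475.9991 * 1.0730 = 510.7278

510.7278 units


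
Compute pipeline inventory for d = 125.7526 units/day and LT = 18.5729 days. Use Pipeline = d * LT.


Pipeline = 125.7526 * 18.5729 = 2335.5905

2335.5905 units


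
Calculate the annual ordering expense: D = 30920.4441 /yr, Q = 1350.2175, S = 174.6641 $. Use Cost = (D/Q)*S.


Number of orders = D/Q = 22.9003
Cost = 22.9003 * 174.6641 = 3999.8678

3999.8678 $/yr


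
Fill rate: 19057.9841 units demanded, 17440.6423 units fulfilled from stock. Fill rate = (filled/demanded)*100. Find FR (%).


FR = 17440.6423 / 19057.9841 * 100 = 91.5136

91.5136%


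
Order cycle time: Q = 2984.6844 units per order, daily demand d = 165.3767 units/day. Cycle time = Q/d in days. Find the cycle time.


Cycle = 2984.6844 / 165.3767 = 18.0478

18.0478 days


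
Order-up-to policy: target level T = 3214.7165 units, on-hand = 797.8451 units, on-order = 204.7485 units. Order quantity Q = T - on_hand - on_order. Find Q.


Inventory position = OH + OO = 797.8451 + 204.7485 = 1002.5936
Q = 3214.7165 - 1002.5936 = 2212.1229

2212.1229 units


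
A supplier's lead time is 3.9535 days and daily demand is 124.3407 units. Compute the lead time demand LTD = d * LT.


LTD = 124.3407 * 3.9535 = 491.5810

491.5810 units


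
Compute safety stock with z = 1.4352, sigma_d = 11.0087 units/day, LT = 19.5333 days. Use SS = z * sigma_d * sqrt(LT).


sqrt(LT) = sqrt(19.5333) = 4.4196
SS = 1.4352 * 11.0087 * 4.4196 = 69.8291

69.8291 units


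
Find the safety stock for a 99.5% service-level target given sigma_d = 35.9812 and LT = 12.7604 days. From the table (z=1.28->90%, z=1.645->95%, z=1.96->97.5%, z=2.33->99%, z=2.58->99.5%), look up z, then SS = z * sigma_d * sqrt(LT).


From the table, SL = 99.5% corresponds to z = 2.58
sqrt(LT) = sqrt(12.7604) = 3.5722
SS = 2.58 * 35.9812 * 3.5722 = 331.6099

331.6099 units


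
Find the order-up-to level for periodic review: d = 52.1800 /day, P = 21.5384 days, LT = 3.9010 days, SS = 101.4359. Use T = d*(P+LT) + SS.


P + LT = 25.4394
d*(P+LT) = 52.1800 * 25.4394 = 1327.4279
T = 1327.4279 + 101.4359 = 1428.8638

1428.8638 units


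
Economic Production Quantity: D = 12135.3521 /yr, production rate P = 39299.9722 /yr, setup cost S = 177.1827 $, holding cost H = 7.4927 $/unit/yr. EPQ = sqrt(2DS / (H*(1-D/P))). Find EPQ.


1 - D/P = 1 - 0.3088 = 0.6912
H*(1-D/P) = 5.1790
2DS = 4300348.9011
EPQ = sqrt(830336.1688) = 911.2278

911.2278 units


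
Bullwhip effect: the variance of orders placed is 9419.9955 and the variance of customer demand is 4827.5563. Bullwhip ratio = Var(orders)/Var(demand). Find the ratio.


BW = 9419.9955 / 4827.5563 = 1.9513

1.9513


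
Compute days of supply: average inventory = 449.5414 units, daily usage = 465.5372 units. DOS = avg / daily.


DOS = 449.5414 / 465.5372 = 0.9656

0.9656 days


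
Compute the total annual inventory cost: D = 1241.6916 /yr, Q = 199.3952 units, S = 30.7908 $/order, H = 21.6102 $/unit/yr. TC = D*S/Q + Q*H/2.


Ordering cost = D*S/Q = 191.7432
Holding cost = Q*H/2 = 2154.4851
TC = 191.7432 + 2154.4851 = 2346.2283

2346.2283 $/yr


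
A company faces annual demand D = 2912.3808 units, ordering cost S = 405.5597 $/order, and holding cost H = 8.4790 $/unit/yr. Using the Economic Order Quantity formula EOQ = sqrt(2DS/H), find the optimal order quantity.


2*D*S = 2 * 2912.3808 * 405.5597 = 2362288.5671
2*D*S/H = 278604.6193
EOQ = sqrt(278604.6193) = 527.8301

527.8301 units


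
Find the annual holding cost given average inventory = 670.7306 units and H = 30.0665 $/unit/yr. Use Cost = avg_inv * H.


Cost = 670.7306 * 30.0665 = 20166.5216

20166.5216 $/yr


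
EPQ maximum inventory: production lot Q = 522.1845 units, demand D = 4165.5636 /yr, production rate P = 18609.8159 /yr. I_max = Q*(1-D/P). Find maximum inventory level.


D/P = 0.2238
1 - D/P = 0.7762
I_max = 522.1845 * 0.7762 = 405.3003

405.3003 units


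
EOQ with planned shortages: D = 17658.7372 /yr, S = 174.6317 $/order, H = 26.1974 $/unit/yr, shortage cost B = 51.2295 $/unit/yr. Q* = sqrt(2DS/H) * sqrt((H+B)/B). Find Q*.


sqrt(2DS/H) = 485.2072
sqrt((H+B)/B) = 1.2294
Q* = 485.2072 * 1.2294 = 596.5037

596.5037 units


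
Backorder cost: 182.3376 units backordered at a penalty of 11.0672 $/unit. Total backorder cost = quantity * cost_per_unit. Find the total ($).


Total = 182.3376 * 11.0672 = 2017.9667

2017.9667 $


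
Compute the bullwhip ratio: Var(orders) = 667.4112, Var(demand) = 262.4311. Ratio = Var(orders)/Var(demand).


BW = 667.4112 / 262.4311 = 2.5432

2.5432


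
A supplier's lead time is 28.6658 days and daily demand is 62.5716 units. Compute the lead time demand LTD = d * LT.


LTD = 62.5716 * 28.6658 = 1793.6650

1793.6650 units


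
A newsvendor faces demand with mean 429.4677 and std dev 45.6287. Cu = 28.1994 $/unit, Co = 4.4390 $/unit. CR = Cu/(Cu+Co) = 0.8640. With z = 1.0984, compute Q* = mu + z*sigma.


CR = Cu/(Cu+Co) = 28.1994/(28.1994+4.4390) = 0.8640
z = 1.0984
Q* = 429.4677 + 1.0984 * 45.6287 = 479.5863

479.5863 units


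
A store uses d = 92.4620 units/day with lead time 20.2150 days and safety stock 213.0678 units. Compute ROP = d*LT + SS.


d*LT = 92.4620 * 20.2150 = 1869.1193
ROP = 1869.1193 + 213.0678 = 2082.1871

2082.1871 units


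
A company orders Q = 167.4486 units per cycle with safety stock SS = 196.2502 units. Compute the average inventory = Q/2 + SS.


Q/2 = 83.7243
Avg = 83.7243 + 196.2502 = 279.9745

279.9745 units


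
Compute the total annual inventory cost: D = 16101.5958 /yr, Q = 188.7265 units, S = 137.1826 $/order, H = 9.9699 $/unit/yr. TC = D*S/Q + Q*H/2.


Ordering cost = D*S/Q = 11704.0202
Holding cost = Q*H/2 = 940.7922
TC = 11704.0202 + 940.7922 = 12644.8124

12644.8124 $/yr


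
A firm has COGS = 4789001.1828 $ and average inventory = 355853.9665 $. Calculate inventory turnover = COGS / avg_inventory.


Turnover = 4789001.1828 / 355853.9665 = 13.4578

13.4578


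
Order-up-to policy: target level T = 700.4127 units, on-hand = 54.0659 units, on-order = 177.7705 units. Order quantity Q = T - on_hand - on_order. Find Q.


Inventory position = OH + OO = 54.0659 + 177.7705 = 231.8364
Q = 700.4127 - 231.8364 = 468.5763

468.5763 units


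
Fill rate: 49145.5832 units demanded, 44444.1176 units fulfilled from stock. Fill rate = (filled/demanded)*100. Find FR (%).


FR = 44444.1176 / 49145.5832 * 100 = 90.4336

90.4336%


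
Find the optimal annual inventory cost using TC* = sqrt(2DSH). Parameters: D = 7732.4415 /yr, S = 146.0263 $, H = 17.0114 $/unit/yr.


2*D*S*H = 38416498.3431
TC* = sqrt(38416498.3431) = 6198.1044

6198.1044 $/yr


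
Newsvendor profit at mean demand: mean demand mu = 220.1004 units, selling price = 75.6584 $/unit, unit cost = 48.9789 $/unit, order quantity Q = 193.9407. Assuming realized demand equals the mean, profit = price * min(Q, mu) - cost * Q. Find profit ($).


Sales at mu = min(193.9407, 220.1004) = 193.9407
Revenue = 75.6584 * 193.9407 = 14673.2431
Total cost = 48.9789 * 193.9407 = 9499.0022
Profit = 14673.2431 - 9499.0022 = 5174.2409

5174.2409 $


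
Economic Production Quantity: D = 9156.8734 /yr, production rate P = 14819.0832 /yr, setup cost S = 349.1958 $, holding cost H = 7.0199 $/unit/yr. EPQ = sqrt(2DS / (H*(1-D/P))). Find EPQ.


1 - D/P = 1 - 0.6179 = 0.3821
H*(1-D/P) = 2.6822
2DS = 6395083.4648
EPQ = sqrt(2384243.8479) = 1544.0997

1544.0997 units


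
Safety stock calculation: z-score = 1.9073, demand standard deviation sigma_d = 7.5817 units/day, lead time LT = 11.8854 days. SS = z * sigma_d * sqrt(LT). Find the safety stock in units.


sqrt(LT) = sqrt(11.8854) = 3.4475
SS = 1.9073 * 7.5817 * 3.4475 = 49.8531

49.8531 units


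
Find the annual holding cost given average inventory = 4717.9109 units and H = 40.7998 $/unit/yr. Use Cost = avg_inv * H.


Cost = 4717.9109 * 40.7998 = 192489.8211

192489.8211 $/yr


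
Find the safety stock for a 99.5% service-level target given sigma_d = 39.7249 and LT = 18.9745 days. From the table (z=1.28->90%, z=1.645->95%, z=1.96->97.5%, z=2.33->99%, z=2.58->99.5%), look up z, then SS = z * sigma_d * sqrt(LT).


From the table, SL = 99.5% corresponds to z = 2.58
sqrt(LT) = sqrt(18.9745) = 4.3560
SS = 2.58 * 39.7249 * 4.3560 = 446.4447

446.4447 units


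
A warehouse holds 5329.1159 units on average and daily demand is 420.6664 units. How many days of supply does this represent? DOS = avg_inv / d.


DOS = 5329.1159 / 420.6664 = 12.6683

12.6683 days


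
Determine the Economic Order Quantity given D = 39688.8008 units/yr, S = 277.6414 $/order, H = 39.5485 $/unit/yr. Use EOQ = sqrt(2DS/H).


2*D*S = 2 * 39688.8008 * 277.6414 = 22038508.4369
2*D*S/H = 557252.7008
EOQ = sqrt(557252.7008) = 746.4936

746.4936 units


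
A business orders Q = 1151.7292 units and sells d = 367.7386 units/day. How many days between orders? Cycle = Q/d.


Cycle = 1151.7292 / 367.7386 = 3.1319

3.1319 days


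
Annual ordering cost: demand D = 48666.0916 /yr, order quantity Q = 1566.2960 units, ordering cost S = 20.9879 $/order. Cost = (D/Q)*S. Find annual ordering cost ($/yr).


Number of orders = D/Q = 31.0708
Cost = 31.0708 * 20.9879 = 652.1111

652.1111 $/yr


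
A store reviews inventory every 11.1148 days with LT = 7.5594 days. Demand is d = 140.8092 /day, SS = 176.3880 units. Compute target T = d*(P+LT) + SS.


P + LT = 18.6742
d*(P+LT) = 140.8092 * 18.6742 = 2629.4992
T = 2629.4992 + 176.3880 = 2805.8872

2805.8872 units


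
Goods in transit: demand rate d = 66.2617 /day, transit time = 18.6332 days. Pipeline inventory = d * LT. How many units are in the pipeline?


Pipeline = 66.2617 * 18.6332 = 1234.6675

1234.6675 units


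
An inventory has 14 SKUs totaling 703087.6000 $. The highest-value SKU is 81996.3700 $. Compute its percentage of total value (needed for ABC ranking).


Top item = 81996.3700
Total = 703087.6000
Percentage = 81996.3700 / 703087.6000 * 100 = 11.6623

11.6623%


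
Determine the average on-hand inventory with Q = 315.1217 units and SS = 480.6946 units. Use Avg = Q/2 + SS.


Q/2 = 157.5608
Avg = 157.5608 + 480.6946 = 638.2554

638.2554 units


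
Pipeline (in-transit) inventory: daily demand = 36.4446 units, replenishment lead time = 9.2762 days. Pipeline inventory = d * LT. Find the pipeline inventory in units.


Pipeline = 36.4446 * 9.2762 = 338.0674

338.0674 units


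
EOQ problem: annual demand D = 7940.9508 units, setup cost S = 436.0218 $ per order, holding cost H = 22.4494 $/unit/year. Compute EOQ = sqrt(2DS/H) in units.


2*D*S = 2 * 7940.9508 * 436.0218 = 6924855.3231
2*D*S/H = 308465.0513
EOQ = sqrt(308465.0513) = 555.3963

555.3963 units


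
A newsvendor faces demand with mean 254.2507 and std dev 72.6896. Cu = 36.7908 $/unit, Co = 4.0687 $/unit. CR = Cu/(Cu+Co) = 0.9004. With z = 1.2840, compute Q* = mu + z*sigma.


CR = Cu/(Cu+Co) = 36.7908/(36.7908+4.0687) = 0.9004
z = 1.2840
Q* = 254.2507 + 1.2840 * 72.6896 = 347.5841

347.5841 units


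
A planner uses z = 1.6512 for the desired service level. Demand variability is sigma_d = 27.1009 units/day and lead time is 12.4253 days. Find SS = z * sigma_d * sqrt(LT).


sqrt(LT) = sqrt(12.4253) = 3.5250
SS = 1.6512 * 27.1009 * 3.5250 = 157.7382

157.7382 units


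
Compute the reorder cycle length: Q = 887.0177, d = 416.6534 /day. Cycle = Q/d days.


Cycle = 887.0177 / 416.6534 = 2.1289

2.1289 days


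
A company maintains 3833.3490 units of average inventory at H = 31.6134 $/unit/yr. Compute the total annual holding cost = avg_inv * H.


Cost = 3833.3490 * 31.6134 = 121185.1953

121185.1953 $/yr


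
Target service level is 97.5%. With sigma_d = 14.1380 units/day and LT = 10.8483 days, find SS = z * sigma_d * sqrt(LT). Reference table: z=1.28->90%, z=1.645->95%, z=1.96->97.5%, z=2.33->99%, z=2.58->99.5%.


From the table, SL = 97.5% corresponds to z = 1.96
sqrt(LT) = sqrt(10.8483) = 3.2937
SS = 1.96 * 14.1380 * 3.2937 = 91.2693

91.2693 units


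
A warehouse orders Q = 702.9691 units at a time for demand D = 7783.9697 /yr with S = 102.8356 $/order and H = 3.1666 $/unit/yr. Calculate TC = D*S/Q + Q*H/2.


Ordering cost = D*S/Q = 1138.6976
Holding cost = Q*H/2 = 1113.0110
TC = 1138.6976 + 1113.0110 = 2251.7085

2251.7085 $/yr


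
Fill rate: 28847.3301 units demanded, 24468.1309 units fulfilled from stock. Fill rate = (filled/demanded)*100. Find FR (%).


FR = 24468.1309 / 28847.3301 * 100 = 84.8194

84.8194%


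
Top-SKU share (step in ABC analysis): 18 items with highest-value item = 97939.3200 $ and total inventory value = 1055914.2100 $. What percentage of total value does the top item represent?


Top item = 97939.3200
Total = 1055914.2100
Percentage = 97939.3200 / 1055914.2100 * 100 = 9.2753

9.2753%


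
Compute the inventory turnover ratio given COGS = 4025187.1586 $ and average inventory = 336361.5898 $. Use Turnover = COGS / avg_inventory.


Turnover = 4025187.1586 / 336361.5898 = 11.9668

11.9668


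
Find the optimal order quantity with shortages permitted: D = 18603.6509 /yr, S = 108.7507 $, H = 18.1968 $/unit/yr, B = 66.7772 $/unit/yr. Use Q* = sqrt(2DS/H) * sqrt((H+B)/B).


sqrt(2DS/H) = 471.5553
sqrt((H+B)/B) = 1.1281
Q* = 471.5553 * 1.1281 = 531.9386

531.9386 units


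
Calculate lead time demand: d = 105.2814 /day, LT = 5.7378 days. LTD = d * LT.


LTD = 105.2814 * 5.7378 = 604.0836

604.0836 units


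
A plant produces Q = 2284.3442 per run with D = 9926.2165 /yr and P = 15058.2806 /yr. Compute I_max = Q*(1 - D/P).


D/P = 0.6592
1 - D/P = 0.3408
I_max = 2284.3442 * 0.3408 = 778.5352

778.5352 units


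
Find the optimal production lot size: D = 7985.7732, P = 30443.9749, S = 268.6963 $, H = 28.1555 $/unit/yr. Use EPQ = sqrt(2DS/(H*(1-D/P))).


1 - D/P = 1 - 0.2623 = 0.7377
H*(1-D/P) = 20.7700
2DS = 4291495.4230
EPQ = sqrt(206619.7286) = 454.5544

454.5544 units


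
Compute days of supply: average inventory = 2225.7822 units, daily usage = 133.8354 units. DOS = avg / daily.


DOS = 2225.7822 / 133.8354 = 16.6307

16.6307 days


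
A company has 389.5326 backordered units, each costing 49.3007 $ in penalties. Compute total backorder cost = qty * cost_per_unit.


Total = 389.5326 * 49.3007 = 19204.2299

19204.2299 $


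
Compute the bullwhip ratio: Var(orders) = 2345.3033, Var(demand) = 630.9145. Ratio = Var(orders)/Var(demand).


BW = 2345.3033 / 630.9145 = 3.7173

3.7173


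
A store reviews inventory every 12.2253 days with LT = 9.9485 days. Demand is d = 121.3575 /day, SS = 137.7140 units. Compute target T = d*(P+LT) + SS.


P + LT = 22.1738
d*(P+LT) = 121.3575 * 22.1738 = 2690.9569
T = 2690.9569 + 137.7140 = 2828.6709

2828.6709 units


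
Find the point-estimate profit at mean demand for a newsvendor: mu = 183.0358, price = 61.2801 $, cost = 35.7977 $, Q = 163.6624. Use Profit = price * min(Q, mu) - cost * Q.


Sales at mu = min(163.6624, 183.0358) = 163.6624
Revenue = 61.2801 * 163.6624 = 10029.2482
Total cost = 35.7977 * 163.6624 = 5858.7375
Profit = 10029.2482 - 5858.7375 = 4170.5107

4170.5107 $


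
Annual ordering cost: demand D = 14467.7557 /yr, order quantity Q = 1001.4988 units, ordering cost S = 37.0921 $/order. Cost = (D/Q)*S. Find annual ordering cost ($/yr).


Number of orders = D/Q = 14.4461
Cost = 14.4461 * 37.0921 = 535.8363

535.8363 $/yr


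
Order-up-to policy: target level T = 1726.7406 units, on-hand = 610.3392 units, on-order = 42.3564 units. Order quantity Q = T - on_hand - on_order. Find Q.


Inventory position = OH + OO = 610.3392 + 42.3564 = 652.6956
Q = 1726.7406 - 652.6956 = 1074.0450

1074.0450 units


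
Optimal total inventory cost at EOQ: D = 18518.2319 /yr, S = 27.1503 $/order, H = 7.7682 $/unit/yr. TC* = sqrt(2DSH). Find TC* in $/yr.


2*D*S*H = 7811322.0792
TC* = sqrt(7811322.0792) = 2794.8743

2794.8743 $/yr


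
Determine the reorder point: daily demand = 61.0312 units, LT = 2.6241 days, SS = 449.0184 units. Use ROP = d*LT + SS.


d*LT = 61.0312 * 2.6241 = 160.1520
ROP = 160.1520 + 449.0184 = 609.1704

609.1704 units


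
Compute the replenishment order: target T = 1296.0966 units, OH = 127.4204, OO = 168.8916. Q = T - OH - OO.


Inventory position = OH + OO = 127.4204 + 168.8916 = 296.3120
Q = 1296.0966 - 296.3120 = 999.7846

999.7846 units


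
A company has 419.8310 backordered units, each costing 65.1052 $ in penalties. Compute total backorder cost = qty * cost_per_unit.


Total = 419.8310 * 65.1052 = 27333.1812

27333.1812 $


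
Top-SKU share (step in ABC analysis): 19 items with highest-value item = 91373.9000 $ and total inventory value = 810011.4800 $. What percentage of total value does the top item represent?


Top item = 91373.9000
Total = 810011.4800
Percentage = 91373.9000 / 810011.4800 * 100 = 11.2806

11.2806%


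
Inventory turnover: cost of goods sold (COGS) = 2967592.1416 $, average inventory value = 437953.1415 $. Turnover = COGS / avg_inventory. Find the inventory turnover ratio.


Turnover = 2967592.1416 / 437953.1415 = 6.7760

6.7760


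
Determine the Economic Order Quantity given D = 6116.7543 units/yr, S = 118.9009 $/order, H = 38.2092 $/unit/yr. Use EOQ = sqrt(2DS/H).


2*D*S = 2 * 6116.7543 * 118.9009 = 1454575.1827
2*D*S/H = 38068.7160
EOQ = sqrt(38068.7160) = 195.1121

195.1121 units


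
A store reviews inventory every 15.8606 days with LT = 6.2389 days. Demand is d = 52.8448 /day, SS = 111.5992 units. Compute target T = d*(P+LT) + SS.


P + LT = 22.0995
d*(P+LT) = 52.8448 * 22.0995 = 1167.8437
T = 1167.8437 + 111.5992 = 1279.4429

1279.4429 units


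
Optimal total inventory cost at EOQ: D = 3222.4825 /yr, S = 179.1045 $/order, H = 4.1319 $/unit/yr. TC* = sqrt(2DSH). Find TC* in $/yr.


2*D*S*H = 4769544.0380
TC* = sqrt(4769544.0380) = 2183.9286

2183.9286 $/yr


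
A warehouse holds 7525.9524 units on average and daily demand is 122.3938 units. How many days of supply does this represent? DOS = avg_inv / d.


DOS = 7525.9524 / 122.3938 = 61.4897

61.4897 days


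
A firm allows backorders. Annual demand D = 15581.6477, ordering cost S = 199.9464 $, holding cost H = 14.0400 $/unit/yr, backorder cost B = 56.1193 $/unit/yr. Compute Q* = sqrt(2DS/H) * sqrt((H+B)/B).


sqrt(2DS/H) = 666.1851
sqrt((H+B)/B) = 1.1181
Q* = 666.1851 * 1.1181 = 744.8716

744.8716 units


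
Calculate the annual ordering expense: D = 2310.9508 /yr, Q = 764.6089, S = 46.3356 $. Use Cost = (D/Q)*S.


Number of orders = D/Q = 3.0224
Cost = 3.0224 * 46.3356 = 140.0445

140.0445 $/yr


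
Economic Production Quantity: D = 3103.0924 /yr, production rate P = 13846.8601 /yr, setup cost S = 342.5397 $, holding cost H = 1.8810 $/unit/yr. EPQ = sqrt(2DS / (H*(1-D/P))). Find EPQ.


1 - D/P = 1 - 0.2241 = 0.7759
H*(1-D/P) = 1.4595
2DS = 2125864.6795
EPQ = sqrt(1456604.0584) = 1206.8985

1206.8985 units


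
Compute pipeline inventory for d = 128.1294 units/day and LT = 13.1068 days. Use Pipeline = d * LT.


Pipeline = 128.1294 * 13.1068 = 1679.3664

1679.3664 units


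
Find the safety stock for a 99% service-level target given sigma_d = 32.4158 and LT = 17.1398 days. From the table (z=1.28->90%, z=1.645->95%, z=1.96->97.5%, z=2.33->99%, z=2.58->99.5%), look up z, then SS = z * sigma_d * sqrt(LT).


From the table, SL = 99% corresponds to z = 2.33
sqrt(LT) = sqrt(17.1398) = 4.1400
SS = 2.33 * 32.4158 * 4.1400 = 312.6911

312.6911 units


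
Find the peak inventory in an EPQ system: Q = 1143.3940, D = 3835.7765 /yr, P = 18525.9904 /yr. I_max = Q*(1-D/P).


D/P = 0.2070
1 - D/P = 0.7930
I_max = 1143.3940 * 0.7930 = 906.6561

906.6561 units


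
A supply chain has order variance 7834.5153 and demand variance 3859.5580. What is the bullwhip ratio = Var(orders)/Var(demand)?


BW = 7834.5153 / 3859.5580 = 2.0299

2.0299


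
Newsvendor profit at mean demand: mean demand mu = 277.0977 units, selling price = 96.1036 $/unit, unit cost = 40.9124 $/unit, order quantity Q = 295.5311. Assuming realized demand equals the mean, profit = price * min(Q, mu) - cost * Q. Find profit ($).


Sales at mu = min(295.5311, 277.0977) = 277.0977
Revenue = 96.1036 * 277.0977 = 26630.0865
Total cost = 40.9124 * 295.5311 = 12090.8866
Profit = 26630.0865 - 12090.8866 = 14539.1999

14539.1999 $


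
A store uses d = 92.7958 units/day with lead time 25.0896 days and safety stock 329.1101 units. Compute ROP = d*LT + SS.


d*LT = 92.7958 * 25.0896 = 2328.2095
ROP = 2328.2095 + 329.1101 = 2657.3196

2657.3196 units


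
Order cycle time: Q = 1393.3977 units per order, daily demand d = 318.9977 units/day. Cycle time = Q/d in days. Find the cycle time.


Cycle = 1393.3977 / 318.9977 = 4.3680

4.3680 days


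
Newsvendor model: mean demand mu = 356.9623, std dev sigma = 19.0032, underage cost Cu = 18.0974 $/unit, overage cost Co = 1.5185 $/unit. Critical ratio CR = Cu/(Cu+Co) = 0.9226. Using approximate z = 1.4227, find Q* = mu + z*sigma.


CR = Cu/(Cu+Co) = 18.0974/(18.0974+1.5185) = 0.9226
z = 1.4227
Q* = 356.9623 + 1.4227 * 19.0032 = 383.9982

383.9982 units


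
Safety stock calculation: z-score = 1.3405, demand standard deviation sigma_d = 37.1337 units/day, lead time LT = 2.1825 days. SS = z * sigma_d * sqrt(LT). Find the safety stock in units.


sqrt(LT) = sqrt(2.1825) = 1.4773
SS = 1.3405 * 37.1337 * 1.4773 = 73.5381

73.5381 units


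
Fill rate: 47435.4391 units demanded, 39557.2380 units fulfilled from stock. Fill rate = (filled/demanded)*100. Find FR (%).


FR = 39557.2380 / 47435.4391 * 100 = 83.3917

83.3917%


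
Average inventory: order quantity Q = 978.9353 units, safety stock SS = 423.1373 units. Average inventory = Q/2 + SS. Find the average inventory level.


Q/2 = 489.4676
Avg = 489.4676 + 423.1373 = 912.6049

912.6049 units


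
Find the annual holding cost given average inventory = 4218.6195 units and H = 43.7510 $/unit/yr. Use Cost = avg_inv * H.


Cost = 4218.6195 * 43.7510 = 184568.8217

184568.8217 $/yr


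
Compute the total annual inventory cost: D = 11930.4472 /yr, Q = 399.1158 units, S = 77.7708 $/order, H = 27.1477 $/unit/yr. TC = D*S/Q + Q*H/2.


Ordering cost = D*S/Q = 2324.7399
Holding cost = Q*H/2 = 5417.5380
TC = 2324.7399 + 5417.5380 = 7742.2779

7742.2779 $/yr


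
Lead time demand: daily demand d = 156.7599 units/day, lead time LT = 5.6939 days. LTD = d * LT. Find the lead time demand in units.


LTD = 156.7599 * 5.6939 = 892.5752

892.5752 units


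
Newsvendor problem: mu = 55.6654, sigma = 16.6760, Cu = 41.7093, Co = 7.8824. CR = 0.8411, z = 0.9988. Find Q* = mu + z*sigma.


CR = Cu/(Cu+Co) = 41.7093/(41.7093+7.8824) = 0.8411
z = 0.9988
Q* = 55.6654 + 0.9988 * 16.6760 = 72.3214

72.3214 units


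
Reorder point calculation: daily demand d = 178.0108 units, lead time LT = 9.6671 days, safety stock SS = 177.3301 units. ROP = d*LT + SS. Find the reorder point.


d*LT = 178.0108 * 9.6671 = 1720.8482
ROP = 1720.8482 + 177.3301 = 1898.1783

1898.1783 units


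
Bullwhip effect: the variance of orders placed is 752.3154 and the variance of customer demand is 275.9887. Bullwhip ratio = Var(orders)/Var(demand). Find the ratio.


BW = 752.3154 / 275.9887 = 2.7259

2.7259


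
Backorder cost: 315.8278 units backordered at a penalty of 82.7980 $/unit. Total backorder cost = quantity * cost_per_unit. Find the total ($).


Total = 315.8278 * 82.7980 = 26149.9102

26149.9102 $


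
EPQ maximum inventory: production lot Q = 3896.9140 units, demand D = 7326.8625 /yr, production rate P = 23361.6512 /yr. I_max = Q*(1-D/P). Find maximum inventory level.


D/P = 0.3136
1 - D/P = 0.6864
I_max = 3896.9140 * 0.6864 = 2674.7336

2674.7336 units


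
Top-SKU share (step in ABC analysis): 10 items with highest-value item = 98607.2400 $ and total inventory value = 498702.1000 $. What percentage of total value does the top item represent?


Top item = 98607.2400
Total = 498702.1000
Percentage = 98607.2400 / 498702.1000 * 100 = 19.7728

19.7728%


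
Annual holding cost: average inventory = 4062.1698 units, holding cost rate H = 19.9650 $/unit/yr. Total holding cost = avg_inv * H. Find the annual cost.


Cost = 4062.1698 * 19.9650 = 81101.2201

81101.2201 $/yr


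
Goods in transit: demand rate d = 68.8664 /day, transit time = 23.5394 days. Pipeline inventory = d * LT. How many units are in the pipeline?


Pipeline = 68.8664 * 23.5394 = 1621.0737

1621.0737 units


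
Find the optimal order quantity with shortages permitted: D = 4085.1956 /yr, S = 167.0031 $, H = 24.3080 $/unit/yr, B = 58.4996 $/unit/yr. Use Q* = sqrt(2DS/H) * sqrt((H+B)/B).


sqrt(2DS/H) = 236.9240
sqrt((H+B)/B) = 1.1898
Q* = 236.9240 * 1.1898 = 281.8822

281.8822 units


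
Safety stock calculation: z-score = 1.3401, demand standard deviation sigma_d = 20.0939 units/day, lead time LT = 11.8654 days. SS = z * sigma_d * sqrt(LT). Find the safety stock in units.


sqrt(LT) = sqrt(11.8654) = 3.4446
SS = 1.3401 * 20.0939 * 3.4446 = 92.7561

92.7561 units


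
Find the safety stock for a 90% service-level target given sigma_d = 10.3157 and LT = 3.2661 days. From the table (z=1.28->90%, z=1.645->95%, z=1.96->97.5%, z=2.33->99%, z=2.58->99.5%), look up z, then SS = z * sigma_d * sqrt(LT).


From the table, SL = 90% corresponds to z = 1.28
sqrt(LT) = sqrt(3.2661) = 1.8072
SS = 1.28 * 10.3157 * 1.8072 = 23.8629

23.8629 units


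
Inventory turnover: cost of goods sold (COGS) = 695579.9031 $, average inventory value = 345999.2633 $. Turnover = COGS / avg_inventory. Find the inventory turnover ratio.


Turnover = 695579.9031 / 345999.2633 = 2.0104

2.0104


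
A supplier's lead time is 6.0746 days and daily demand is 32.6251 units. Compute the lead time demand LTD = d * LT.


LTD = 32.6251 * 6.0746 = 198.1844

198.1844 units


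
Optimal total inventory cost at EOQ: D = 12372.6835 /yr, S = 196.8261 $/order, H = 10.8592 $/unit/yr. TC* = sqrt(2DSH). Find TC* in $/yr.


2*D*S*H = 52890103.6780
TC* = sqrt(52890103.6780) = 7272.5583

7272.5583 $/yr


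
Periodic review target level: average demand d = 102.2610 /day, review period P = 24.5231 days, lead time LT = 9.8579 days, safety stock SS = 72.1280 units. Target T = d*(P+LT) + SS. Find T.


P + LT = 34.3810
d*(P+LT) = 102.2610 * 34.3810 = 3515.8354
T = 3515.8354 + 72.1280 = 3587.9634

3587.9634 units


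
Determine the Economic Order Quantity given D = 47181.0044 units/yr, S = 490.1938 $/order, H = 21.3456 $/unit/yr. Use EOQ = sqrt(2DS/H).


2*D*S = 2 * 47181.0044 * 490.1938 = 46255671.6693
2*D*S/H = 2166988.5911
EOQ = sqrt(2166988.5911) = 1472.0695

1472.0695 units


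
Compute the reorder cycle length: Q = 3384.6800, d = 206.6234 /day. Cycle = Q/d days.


Cycle = 3384.6800 / 206.6234 = 16.3809

16.3809 days


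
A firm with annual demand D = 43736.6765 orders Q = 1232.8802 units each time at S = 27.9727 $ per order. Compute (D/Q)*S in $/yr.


Number of orders = D/Q = 35.4752
Cost = 35.4752 * 27.9727 = 992.3372

992.3372 $/yr


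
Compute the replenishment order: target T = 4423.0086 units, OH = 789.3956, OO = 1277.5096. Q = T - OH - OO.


Inventory position = OH + OO = 789.3956 + 1277.5096 = 2066.9052
Q = 4423.0086 - 2066.9052 = 2356.1034

2356.1034 units


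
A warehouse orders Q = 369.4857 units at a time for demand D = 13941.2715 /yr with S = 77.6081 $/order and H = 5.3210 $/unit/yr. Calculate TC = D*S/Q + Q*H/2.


Ordering cost = D*S/Q = 2928.2746
Holding cost = Q*H/2 = 983.0167
TC = 2928.2746 + 983.0167 = 3911.2913

3911.2913 $/yr


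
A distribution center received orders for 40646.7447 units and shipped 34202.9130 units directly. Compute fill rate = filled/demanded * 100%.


FR = 34202.9130 / 40646.7447 * 100 = 84.1467

84.1467%


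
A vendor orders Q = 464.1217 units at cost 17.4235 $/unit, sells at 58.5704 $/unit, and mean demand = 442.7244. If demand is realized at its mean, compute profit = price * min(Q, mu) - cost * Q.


Sales at mu = min(464.1217, 442.7244) = 442.7244
Revenue = 58.5704 * 442.7244 = 25930.5452
Total cost = 17.4235 * 464.1217 = 8086.6244
Profit = 25930.5452 - 8086.6244 = 17843.9208

17843.9208 $


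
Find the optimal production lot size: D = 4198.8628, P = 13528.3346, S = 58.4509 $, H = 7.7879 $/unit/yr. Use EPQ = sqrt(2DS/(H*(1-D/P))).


1 - D/P = 1 - 0.3104 = 0.6896
H*(1-D/P) = 5.3707
2DS = 490854.6193
EPQ = sqrt(91394.4442) = 302.3151

302.3151 units


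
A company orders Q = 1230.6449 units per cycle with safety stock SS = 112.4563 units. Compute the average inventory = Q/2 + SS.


Q/2 = 615.3225
Avg = 615.3225 + 112.4563 = 727.7787

727.7787 units


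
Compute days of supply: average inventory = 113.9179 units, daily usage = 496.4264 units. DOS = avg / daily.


DOS = 113.9179 / 496.4264 = 0.2295

0.2295 days


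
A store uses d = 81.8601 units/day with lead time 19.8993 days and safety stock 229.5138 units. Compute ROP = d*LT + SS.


d*LT = 81.8601 * 19.8993 = 1628.9587
ROP = 1628.9587 + 229.5138 = 1858.4725

1858.4725 units


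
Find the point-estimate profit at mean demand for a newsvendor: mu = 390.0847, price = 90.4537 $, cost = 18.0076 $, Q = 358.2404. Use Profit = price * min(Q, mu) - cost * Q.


Sales at mu = min(358.2404, 390.0847) = 358.2404
Revenue = 90.4537 * 358.2404 = 32404.1697
Total cost = 18.0076 * 358.2404 = 6451.0498
Profit = 32404.1697 - 6451.0498 = 25953.1198

25953.1198 $


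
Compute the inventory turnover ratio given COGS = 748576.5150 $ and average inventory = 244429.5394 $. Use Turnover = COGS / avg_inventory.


Turnover = 748576.5150 / 244429.5394 = 3.0625

3.0625


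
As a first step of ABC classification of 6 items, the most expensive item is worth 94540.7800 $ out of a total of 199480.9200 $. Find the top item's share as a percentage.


Top item = 94540.7800
Total = 199480.9200
Percentage = 94540.7800 / 199480.9200 * 100 = 47.3934

47.3934%


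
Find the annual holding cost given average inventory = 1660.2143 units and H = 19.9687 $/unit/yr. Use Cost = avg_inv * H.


Cost = 1660.2143 * 19.9687 = 33152.3213

33152.3213 $/yr


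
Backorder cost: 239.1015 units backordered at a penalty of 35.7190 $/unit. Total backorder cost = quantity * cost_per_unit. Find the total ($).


Total = 239.1015 * 35.7190 = 8540.4665

8540.4665 $


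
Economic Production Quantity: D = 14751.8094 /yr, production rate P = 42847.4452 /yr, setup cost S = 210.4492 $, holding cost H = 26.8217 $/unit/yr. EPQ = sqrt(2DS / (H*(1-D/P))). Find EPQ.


1 - D/P = 1 - 0.3443 = 0.6557
H*(1-D/P) = 17.5873
2DS = 6209012.9736
EPQ = sqrt(353038.7153) = 594.1706

594.1706 units


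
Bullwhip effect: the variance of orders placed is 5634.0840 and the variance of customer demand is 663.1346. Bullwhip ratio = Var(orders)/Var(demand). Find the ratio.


BW = 5634.0840 / 663.1346 = 8.4961

8.4961


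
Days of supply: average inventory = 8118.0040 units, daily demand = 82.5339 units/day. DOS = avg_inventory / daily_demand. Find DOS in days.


DOS = 8118.0040 / 82.5339 = 98.3596

98.3596 days


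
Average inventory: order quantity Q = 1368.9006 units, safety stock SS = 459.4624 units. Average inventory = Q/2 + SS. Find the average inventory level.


Q/2 = 684.4503
Avg = 684.4503 + 459.4624 = 1143.9127

1143.9127 units


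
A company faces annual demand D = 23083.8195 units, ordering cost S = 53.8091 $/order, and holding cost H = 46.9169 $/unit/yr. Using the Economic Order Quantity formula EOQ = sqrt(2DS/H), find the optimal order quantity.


2*D*S = 2 * 23083.8195 * 53.8091 = 2484239.1037
2*D*S/H = 52949.7708
EOQ = sqrt(52949.7708) = 230.1082

230.1082 units


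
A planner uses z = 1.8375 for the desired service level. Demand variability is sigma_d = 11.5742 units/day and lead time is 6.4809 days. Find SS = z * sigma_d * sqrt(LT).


sqrt(LT) = sqrt(6.4809) = 2.5458
SS = 1.8375 * 11.5742 * 2.5458 = 54.1422

54.1422 units


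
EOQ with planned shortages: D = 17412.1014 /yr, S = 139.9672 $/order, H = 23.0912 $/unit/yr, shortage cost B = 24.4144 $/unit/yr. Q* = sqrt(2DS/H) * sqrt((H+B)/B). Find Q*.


sqrt(2DS/H) = 459.4418
sqrt((H+B)/B) = 1.3949
Q* = 459.4418 * 1.3949 = 640.8846

640.8846 units


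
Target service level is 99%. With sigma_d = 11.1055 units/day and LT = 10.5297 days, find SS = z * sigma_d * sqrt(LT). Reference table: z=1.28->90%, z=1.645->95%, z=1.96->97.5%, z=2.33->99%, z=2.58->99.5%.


From the table, SL = 99% corresponds to z = 2.33
sqrt(LT) = sqrt(10.5297) = 3.2449
SS = 2.33 * 11.1055 * 3.2449 = 83.9657

83.9657 units


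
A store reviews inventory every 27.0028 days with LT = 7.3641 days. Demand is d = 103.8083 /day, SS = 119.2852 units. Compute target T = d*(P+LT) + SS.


P + LT = 34.3669
d*(P+LT) = 103.8083 * 34.3669 = 3567.5695
T = 3567.5695 + 119.2852 = 3686.8547

3686.8547 units


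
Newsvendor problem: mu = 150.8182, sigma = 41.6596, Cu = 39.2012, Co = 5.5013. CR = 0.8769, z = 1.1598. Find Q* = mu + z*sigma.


CR = Cu/(Cu+Co) = 39.2012/(39.2012+5.5013) = 0.8769
z = 1.1598
Q* = 150.8182 + 1.1598 * 41.6596 = 199.1350

199.1350 units


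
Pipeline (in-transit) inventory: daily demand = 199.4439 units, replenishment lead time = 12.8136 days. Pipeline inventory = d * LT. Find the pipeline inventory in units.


Pipeline = 199.4439 * 12.8136 = 2555.5944

2555.5944 units


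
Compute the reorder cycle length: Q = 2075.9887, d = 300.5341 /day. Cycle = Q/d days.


Cycle = 2075.9887 / 300.5341 = 6.9077

6.9077 days


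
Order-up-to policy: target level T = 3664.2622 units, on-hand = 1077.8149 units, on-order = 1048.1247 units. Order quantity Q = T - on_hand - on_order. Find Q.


Inventory position = OH + OO = 1077.8149 + 1048.1247 = 2125.9396
Q = 3664.2622 - 2125.9396 = 1538.3226

1538.3226 units


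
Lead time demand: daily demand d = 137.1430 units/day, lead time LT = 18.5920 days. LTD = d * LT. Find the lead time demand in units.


LTD = 137.1430 * 18.5920 = 2549.7627

2549.7627 units


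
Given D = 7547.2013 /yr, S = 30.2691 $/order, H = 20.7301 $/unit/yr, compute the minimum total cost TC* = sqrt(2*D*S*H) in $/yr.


2*D*S*H = 9471457.9309
TC* = sqrt(9471457.9309) = 3077.5734

3077.5734 $/yr


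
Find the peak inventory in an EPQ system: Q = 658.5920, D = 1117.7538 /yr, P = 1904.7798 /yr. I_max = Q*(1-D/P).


D/P = 0.5868
1 - D/P = 0.4132
I_max = 658.5920 * 0.4132 = 272.1202

272.1202 units


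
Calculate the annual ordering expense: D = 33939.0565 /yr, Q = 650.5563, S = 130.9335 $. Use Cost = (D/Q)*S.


Number of orders = D/Q = 52.1693
Cost = 52.1693 * 130.9335 = 6830.7070

6830.7070 $/yr


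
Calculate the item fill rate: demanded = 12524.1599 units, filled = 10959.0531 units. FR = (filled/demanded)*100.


FR = 10959.0531 / 12524.1599 * 100 = 87.5033

87.5033%
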